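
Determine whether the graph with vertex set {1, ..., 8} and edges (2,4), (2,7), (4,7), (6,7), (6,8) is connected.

Step 1: Build adjacency list from edges:
  1: (none)
  2: 4, 7
  3: (none)
  4: 2, 7
  5: (none)
  6: 7, 8
  7: 2, 4, 6
  8: 6

Step 2: Run BFS/DFS from vertex 1:
  Visited: {1}
  Reached 1 of 8 vertices

Step 3: Only 1 of 8 vertices reached. Graph is disconnected.
Connected components: {1}, {2, 4, 6, 7, 8}, {3}, {5}
Answer: No, the graph is not connected (4 components).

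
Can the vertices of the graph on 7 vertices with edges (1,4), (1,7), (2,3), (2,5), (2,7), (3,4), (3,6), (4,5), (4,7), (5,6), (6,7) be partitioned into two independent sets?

Step 1: Attempt 2-coloring using BFS:
  Start at vertex 1, assign color 0
  Color vertex 4 with color 1 (neighbor of 1)
  Color vertex 7 with color 1 (neighbor of 1)
  Color vertex 3 with color 0 (neighbor of 4)
  Color vertex 5 with color 0 (neighbor of 4)

Step 2: Conflict found! Vertices 4 and 7 are adjacent but have the same color.
This means the graph contains an odd cycle.

The graph is NOT bipartite.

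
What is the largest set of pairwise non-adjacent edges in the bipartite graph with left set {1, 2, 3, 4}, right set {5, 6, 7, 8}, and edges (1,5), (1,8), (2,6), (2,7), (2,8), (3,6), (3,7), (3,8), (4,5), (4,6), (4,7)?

Step 1: List the neighbors of each left vertex:
  1: 5, 8
  2: 6, 7, 8
  3: 6, 7, 8
  4: 5, 6, 7

Step 2: Greedily match left vertices, then look for augmenting paths:
  Match 1 -- 8
  Match 2 -- 6
  Match 3 -- 7
  Match 4 -- 5
  No augmenting path remains.

Step 3: Verify this is maximum:
  Matching size 4 = min(|L|, |R|) = min(4, 4), which is an upper bound, so this matching is maximum.

Maximum matching: {(1,8), (2,6), (3,7), (4,5)}
Size: 4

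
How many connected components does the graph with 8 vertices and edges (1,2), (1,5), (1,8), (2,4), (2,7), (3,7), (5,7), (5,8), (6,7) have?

Step 1: Build adjacency list from edges:
  1: 2, 5, 8
  2: 1, 4, 7
  3: 7
  4: 2
  5: 1, 7, 8
  6: 7
  7: 2, 3, 5, 6
  8: 1, 5

Step 2: Run BFS/DFS from vertex 1:
  Visited: {1, 2, 5, 8, 4, 7, 3, 6}
  Reached 8 of 8 vertices

Step 3: All 8 vertices reached from vertex 1, so the graph is connected.
Number of connected components: 1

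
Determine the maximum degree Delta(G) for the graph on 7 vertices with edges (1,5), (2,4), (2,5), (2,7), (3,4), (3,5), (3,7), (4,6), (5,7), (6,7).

Step 1: Count edges incident to each vertex:
  deg(1) = 1 (neighbors: 5)
  deg(2) = 3 (neighbors: 4, 5, 7)
  deg(3) = 3 (neighbors: 4, 5, 7)
  deg(4) = 3 (neighbors: 2, 3, 6)
  deg(5) = 4 (neighbors: 1, 2, 3, 7)
  deg(6) = 2 (neighbors: 4, 7)
  deg(7) = 4 (neighbors: 2, 3, 5, 6)

Step 2: Find maximum:
  max(1, 3, 3, 3, 4, 2, 4) = 4 (vertex 5)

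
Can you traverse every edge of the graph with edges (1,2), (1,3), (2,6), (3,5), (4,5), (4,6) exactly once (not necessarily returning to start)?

Step 1: Find the degree of each vertex:
  deg(1) = 2
  deg(2) = 2
  deg(3) = 2
  deg(4) = 2
  deg(5) = 2
  deg(6) = 2

Step 2: Count vertices with odd degree:
  All vertices have even degree (0 odd-degree vertices)

Step 3: Apply Euler's theorem:
  - Eulerian circuit exists iff graph is connected and all vertices have even degree
  - Eulerian path exists iff graph is connected and has 0 or 2 odd-degree vertices

Graph is connected with 0 odd-degree vertices.
Both Eulerian circuit and Eulerian path exist.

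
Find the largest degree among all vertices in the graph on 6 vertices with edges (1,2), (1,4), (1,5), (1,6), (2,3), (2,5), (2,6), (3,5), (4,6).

Step 1: Count edges incident to each vertex:
  deg(1) = 4 (neighbors: 2, 4, 5, 6)
  deg(2) = 4 (neighbors: 1, 3, 5, 6)
  deg(3) = 2 (neighbors: 2, 5)
  deg(4) = 2 (neighbors: 1, 6)
  deg(5) = 3 (neighbors: 1, 2, 3)
  deg(6) = 3 (neighbors: 1, 2, 4)

Step 2: Find maximum:
  max(4, 4, 2, 2, 3, 3) = 4 (vertex 1)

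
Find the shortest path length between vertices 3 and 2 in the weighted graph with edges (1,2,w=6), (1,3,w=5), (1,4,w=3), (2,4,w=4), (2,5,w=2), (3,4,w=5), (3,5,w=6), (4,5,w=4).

Step 1: Build adjacency list with weights:
  1: 2(w=6), 3(w=5), 4(w=3)
  2: 1(w=6), 4(w=4), 5(w=2)
  3: 1(w=5), 4(w=5), 5(w=6)
  4: 1(w=3), 2(w=4), 3(w=5), 5(w=4)
  5: 2(w=2), 3(w=6), 4(w=4)

Step 2: Apply Dijkstra's algorithm from vertex 3:
  Visit vertex 3 (distance=0)
    Update dist[1] = 5
    Update dist[4] = 5
    Update dist[5] = 6
  Visit vertex 1 (distance=5)
    Update dist[2] = 11
  Visit vertex 4 (distance=5)
    Update dist[2] = 9
  Visit vertex 5 (distance=6)
    Update dist[2] = 8
  Visit vertex 2 (distance=8)

Step 3: Shortest path: 3 -> 5 -> 2
Total weight: 6 + 2 = 8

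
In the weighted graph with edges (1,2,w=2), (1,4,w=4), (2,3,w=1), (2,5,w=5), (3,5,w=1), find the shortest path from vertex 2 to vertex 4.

Step 1: Build adjacency list with weights:
  1: 2(w=2), 4(w=4)
  2: 1(w=2), 3(w=1), 5(w=5)
  3: 2(w=1), 5(w=1)
  4: 1(w=4)
  5: 2(w=5), 3(w=1)

Step 2: Apply Dijkstra's algorithm from vertex 2:
  Visit vertex 2 (distance=0)
    Update dist[1] = 2
    Update dist[3] = 1
    Update dist[5] = 5
  Visit vertex 3 (distance=1)
    Update dist[5] = 2
  Visit vertex 1 (distance=2)
    Update dist[4] = 6
  Visit vertex 5 (distance=2)
  Visit vertex 4 (distance=6)

Step 3: Shortest path: 2 -> 1 -> 4
Total weight: 2 + 4 = 6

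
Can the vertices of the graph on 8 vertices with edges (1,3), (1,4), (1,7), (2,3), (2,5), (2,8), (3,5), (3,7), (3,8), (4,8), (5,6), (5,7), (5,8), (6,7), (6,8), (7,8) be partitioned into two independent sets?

Step 1: Attempt 2-coloring using BFS:
  Start at vertex 1, assign color 0
  Color vertex 3 with color 1 (neighbor of 1)
  Color vertex 4 with color 1 (neighbor of 1)
  Color vertex 7 with color 1 (neighbor of 1)
  Color vertex 2 with color 0 (neighbor of 3)
  Color vertex 5 with color 0 (neighbor of 3)

Step 2: Conflict found! Vertices 3 and 7 are adjacent but have the same color.
This means the graph contains an odd cycle.

The graph is NOT bipartite.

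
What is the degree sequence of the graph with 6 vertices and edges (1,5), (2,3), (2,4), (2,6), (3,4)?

Step 1: Count edges incident to each vertex:
  deg(1) = 1 (neighbors: 5)
  deg(2) = 3 (neighbors: 3, 4, 6)
  deg(3) = 2 (neighbors: 2, 4)
  deg(4) = 2 (neighbors: 2, 3)
  deg(5) = 1 (neighbors: 1)
  deg(6) = 1 (neighbors: 2)

Step 2: Sort degrees in non-increasing order:
  Degrees: [1, 3, 2, 2, 1, 1] -> sorted: [3, 2, 2, 1, 1, 1]

Degree sequence: [3, 2, 2, 1, 1, 1]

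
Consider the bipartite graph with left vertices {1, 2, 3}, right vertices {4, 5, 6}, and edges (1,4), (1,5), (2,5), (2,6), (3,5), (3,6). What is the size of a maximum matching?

Step 1: List the neighbors of each left vertex:
  1: 4, 5
  2: 5, 6
  3: 5, 6

Step 2: Greedily match left vertices, then look for augmenting paths:
  Match 1 -- 4
  Match 2 -- 5
  Match 3 -- 6
  No augmenting path remains.

Step 3: Verify this is maximum:
  Matching size 3 = min(|L|, |R|) = min(3, 3), which is an upper bound, so this matching is maximum.

Maximum matching: {(1,4), (2,5), (3,6)}
Size: 3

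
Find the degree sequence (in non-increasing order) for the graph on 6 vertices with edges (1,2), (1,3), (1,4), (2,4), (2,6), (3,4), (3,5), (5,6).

Step 1: Count edges incident to each vertex:
  deg(1) = 3 (neighbors: 2, 3, 4)
  deg(2) = 3 (neighbors: 1, 4, 6)
  deg(3) = 3 (neighbors: 1, 4, 5)
  deg(4) = 3 (neighbors: 1, 2, 3)
  deg(5) = 2 (neighbors: 3, 6)
  deg(6) = 2 (neighbors: 2, 5)

Step 2: Sort degrees in non-increasing order:
  Degrees: [3, 3, 3, 3, 2, 2] -> sorted: [3, 3, 3, 3, 2, 2]

Degree sequence: [3, 3, 3, 3, 2, 2]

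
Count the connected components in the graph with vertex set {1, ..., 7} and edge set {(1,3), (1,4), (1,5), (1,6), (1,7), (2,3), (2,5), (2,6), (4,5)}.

Step 1: Build adjacency list from edges:
  1: 3, 4, 5, 6, 7
  2: 3, 5, 6
  3: 1, 2
  4: 1, 5
  5: 1, 2, 4
  6: 1, 2
  7: 1

Step 2: Run BFS/DFS from vertex 1:
  Visited: {1, 3, 4, 5, 6, 7, 2}
  Reached 7 of 7 vertices

Step 3: All 7 vertices reached from vertex 1, so the graph is connected.
Number of connected components: 1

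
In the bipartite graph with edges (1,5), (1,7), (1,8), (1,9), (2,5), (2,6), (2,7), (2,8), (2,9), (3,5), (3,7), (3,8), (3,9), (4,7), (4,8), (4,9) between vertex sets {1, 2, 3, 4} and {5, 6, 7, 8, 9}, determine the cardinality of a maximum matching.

Step 1: List the neighbors of each left vertex:
  1: 5, 7, 8, 9
  2: 5, 6, 7, 8, 9
  3: 5, 7, 8, 9
  4: 7, 8, 9

Step 2: Greedily match left vertices, then look for augmenting paths:
  Match 1 -- 5
  Match 2 -- 6
  Match 3 -- 7
  Match 4 -- 8
  No augmenting path remains.

Step 3: Verify this is maximum:
  Matching size 4 = min(|L|, |R|) = min(4, 5), which is an upper bound, so this matching is maximum.

Maximum matching: {(1,5), (2,6), (3,7), (4,8)}
Size: 4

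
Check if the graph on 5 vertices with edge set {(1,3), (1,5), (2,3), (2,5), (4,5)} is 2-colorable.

Step 1: Attempt 2-coloring using BFS:
  Start at vertex 1, assign color 0
  Color vertex 3 with color 1 (neighbor of 1)
  Color vertex 5 with color 1 (neighbor of 1)
  Color vertex 2 with color 0 (neighbor of 3)
  Color vertex 4 with color 0 (neighbor of 5)

Step 2: 2-coloring succeeded. No conflicts found.
  Set A (color 0): {1, 2, 4}
  Set B (color 1): {3, 5}

The graph is bipartite with partition {1, 2, 4}, {3, 5}.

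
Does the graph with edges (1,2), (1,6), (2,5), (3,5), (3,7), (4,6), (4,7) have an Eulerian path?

Step 1: Find the degree of each vertex:
  deg(1) = 2
  deg(2) = 2
  deg(3) = 2
  deg(4) = 2
  deg(5) = 2
  deg(6) = 2
  deg(7) = 2

Step 2: Count vertices with odd degree:
  All vertices have even degree (0 odd-degree vertices)

Step 3: Apply Euler's theorem:
  - Eulerian circuit exists iff graph is connected and all vertices have even degree
  - Eulerian path exists iff graph is connected and has 0 or 2 odd-degree vertices

Graph is connected with 0 odd-degree vertices.
Both Eulerian circuit and Eulerian path exist.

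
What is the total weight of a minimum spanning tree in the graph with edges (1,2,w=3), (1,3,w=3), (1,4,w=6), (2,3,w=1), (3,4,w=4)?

Apply Kruskal's algorithm (sort edges by weight, add if no cycle):

Sorted edges by weight:
  (2,3) w=1
  (1,3) w=3
  (1,2) w=3
  (3,4) w=4
  (1,4) w=6

Add edge (2,3) w=1 -- no cycle. Running total: 1
Add edge (1,3) w=3 -- no cycle. Running total: 4
Skip edge (1,2) w=3 -- would create cycle
Add edge (3,4) w=4 -- no cycle. Running total: 8

MST edges: (2,3,w=1), (1,3,w=3), (3,4,w=4)
Total MST weight: 1 + 3 + 4 = 8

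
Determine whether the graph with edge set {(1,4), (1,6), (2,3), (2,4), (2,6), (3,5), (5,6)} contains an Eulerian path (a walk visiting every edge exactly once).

Step 1: Find the degree of each vertex:
  deg(1) = 2
  deg(2) = 3
  deg(3) = 2
  deg(4) = 2
  deg(5) = 2
  deg(6) = 3

Step 2: Count vertices with odd degree:
  Odd-degree vertices: 2, 6 (2 total)

Step 3: Apply Euler's theorem:
  - Eulerian circuit exists iff graph is connected and all vertices have even degree
  - Eulerian path exists iff graph is connected and has 0 or 2 odd-degree vertices

Graph is connected with exactly 2 odd-degree vertices (2, 6).
Eulerian path exists (starting and ending at the odd-degree vertices), but no Eulerian circuit.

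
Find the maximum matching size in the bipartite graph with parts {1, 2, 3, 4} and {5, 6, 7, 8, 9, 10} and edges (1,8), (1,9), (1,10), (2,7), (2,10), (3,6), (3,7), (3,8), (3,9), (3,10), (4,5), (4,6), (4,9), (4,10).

Step 1: List the neighbors of each left vertex:
  1: 8, 9, 10
  2: 7, 10
  3: 6, 7, 8, 9, 10
  4: 5, 6, 9, 10

Step 2: Greedily match left vertices, then look for augmenting paths:
  Match 1 -- 8
  Match 2 -- 7
  Match 3 -- 6
  Match 4 -- 5
  No augmenting path remains.

Step 3: Verify this is maximum:
  Matching size 4 = min(|L|, |R|) = min(4, 6), which is an upper bound, so this matching is maximum.

Maximum matching: {(1,8), (2,7), (3,6), (4,5)}
Size: 4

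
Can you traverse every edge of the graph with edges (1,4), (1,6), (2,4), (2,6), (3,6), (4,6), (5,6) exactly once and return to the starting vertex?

Step 1: Find the degree of each vertex:
  deg(1) = 2
  deg(2) = 2
  deg(3) = 1
  deg(4) = 3
  deg(5) = 1
  deg(6) = 5

Step 2: Count vertices with odd degree:
  Odd-degree vertices: 3, 4, 5, 6 (4 total)

Step 3: Apply Euler's theorem:
  - Eulerian circuit exists iff graph is connected and all vertices have even degree
  - Eulerian path exists iff graph is connected and has 0 or 2 odd-degree vertices

Graph has 4 odd-degree vertices (need 0 or 2).
Neither Eulerian path nor Eulerian circuit exists.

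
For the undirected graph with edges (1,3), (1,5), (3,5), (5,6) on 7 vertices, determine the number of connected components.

Step 1: Build adjacency list from edges:
  1: 3, 5
  2: (none)
  3: 1, 5
  4: (none)
  5: 1, 3, 6
  6: 5
  7: (none)

Step 2: Run BFS/DFS from vertex 1:
  Visited: {1, 3, 5, 6}
  Reached 4 of 7 vertices

Step 3: Only 4 of 7 vertices reached. Graph is disconnected.
Connected components: {1, 3, 5, 6}, {2}, {4}, {7}
Number of connected components: 4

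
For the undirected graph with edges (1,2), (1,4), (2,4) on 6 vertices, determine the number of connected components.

Step 1: Build adjacency list from edges:
  1: 2, 4
  2: 1, 4
  3: (none)
  4: 1, 2
  5: (none)
  6: (none)

Step 2: Run BFS/DFS from vertex 1:
  Visited: {1, 2, 4}
  Reached 3 of 6 vertices

Step 3: Only 3 of 6 vertices reached. Graph is disconnected.
Connected components: {1, 2, 4}, {3}, {5}, {6}
Number of connected components: 4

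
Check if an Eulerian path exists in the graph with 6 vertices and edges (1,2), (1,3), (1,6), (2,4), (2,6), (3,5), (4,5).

Step 1: Find the degree of each vertex:
  deg(1) = 3
  deg(2) = 3
  deg(3) = 2
  deg(4) = 2
  deg(5) = 2
  deg(6) = 2

Step 2: Count vertices with odd degree:
  Odd-degree vertices: 1, 2 (2 total)

Step 3: Apply Euler's theorem:
  - Eulerian circuit exists iff graph is connected and all vertices have even degree
  - Eulerian path exists iff graph is connected and has 0 or 2 odd-degree vertices

Graph is connected with exactly 2 odd-degree vertices (1, 2).
Eulerian path exists (starting and ending at the odd-degree vertices), but no Eulerian circuit.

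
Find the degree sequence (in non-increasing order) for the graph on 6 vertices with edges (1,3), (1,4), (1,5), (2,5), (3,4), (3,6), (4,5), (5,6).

Step 1: Count edges incident to each vertex:
  deg(1) = 3 (neighbors: 3, 4, 5)
  deg(2) = 1 (neighbors: 5)
  deg(3) = 3 (neighbors: 1, 4, 6)
  deg(4) = 3 (neighbors: 1, 3, 5)
  deg(5) = 4 (neighbors: 1, 2, 4, 6)
  deg(6) = 2 (neighbors: 3, 5)

Step 2: Sort degrees in non-increasing order:
  Degrees: [3, 1, 3, 3, 4, 2] -> sorted: [4, 3, 3, 3, 2, 1]

Degree sequence: [4, 3, 3, 3, 2, 1]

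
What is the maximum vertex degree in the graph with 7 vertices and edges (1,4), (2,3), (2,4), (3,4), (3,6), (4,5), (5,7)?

Step 1: Count edges incident to each vertex:
  deg(1) = 1 (neighbors: 4)
  deg(2) = 2 (neighbors: 3, 4)
  deg(3) = 3 (neighbors: 2, 4, 6)
  deg(4) = 4 (neighbors: 1, 2, 3, 5)
  deg(5) = 2 (neighbors: 4, 7)
  deg(6) = 1 (neighbors: 3)
  deg(7) = 1 (neighbors: 5)

Step 2: Find maximum:
  max(1, 2, 3, 4, 2, 1, 1) = 4 (vertex 4)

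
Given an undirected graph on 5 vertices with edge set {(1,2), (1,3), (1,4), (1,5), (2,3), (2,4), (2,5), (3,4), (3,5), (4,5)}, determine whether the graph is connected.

Step 1: Build adjacency list from edges:
  1: 2, 3, 4, 5
  2: 1, 3, 4, 5
  3: 1, 2, 4, 5
  4: 1, 2, 3, 5
  5: 1, 2, 3, 4

Step 2: Run BFS/DFS from vertex 1:
  Visited: {1, 2, 3, 4, 5}
  Reached 5 of 5 vertices

Step 3: All 5 vertices reached from vertex 1, so the graph is connected.
Answer: Yes, the graph is connected.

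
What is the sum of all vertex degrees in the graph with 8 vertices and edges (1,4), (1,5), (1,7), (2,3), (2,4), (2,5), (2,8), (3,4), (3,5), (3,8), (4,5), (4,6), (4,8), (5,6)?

Step 1: Count edges incident to each vertex:
  deg(1) = 3 (neighbors: 4, 5, 7)
  deg(2) = 4 (neighbors: 3, 4, 5, 8)
  deg(3) = 4 (neighbors: 2, 4, 5, 8)
  deg(4) = 6 (neighbors: 1, 2, 3, 5, 6, 8)
  deg(5) = 5 (neighbors: 1, 2, 3, 4, 6)
  deg(6) = 2 (neighbors: 4, 5)
  deg(7) = 1 (neighbors: 1)
  deg(8) = 3 (neighbors: 2, 3, 4)

Step 2: Sum all degrees:
  3 + 4 + 4 + 6 + 5 + 2 + 1 + 3 = 28

Verification: sum of degrees = 2 * |E| = 2 * 14 = 28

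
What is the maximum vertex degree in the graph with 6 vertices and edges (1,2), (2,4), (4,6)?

Step 1: Count edges incident to each vertex:
  deg(1) = 1 (neighbors: 2)
  deg(2) = 2 (neighbors: 1, 4)
  deg(3) = 0 (neighbors: none)
  deg(4) = 2 (neighbors: 2, 6)
  deg(5) = 0 (neighbors: none)
  deg(6) = 1 (neighbors: 4)

Step 2: Find maximum:
  max(1, 2, 0, 2, 0, 1) = 2 (vertex 2)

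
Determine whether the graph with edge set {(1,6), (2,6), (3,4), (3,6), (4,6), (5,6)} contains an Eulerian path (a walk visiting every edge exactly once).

Step 1: Find the degree of each vertex:
  deg(1) = 1
  deg(2) = 1
  deg(3) = 2
  deg(4) = 2
  deg(5) = 1
  deg(6) = 5

Step 2: Count vertices with odd degree:
  Odd-degree vertices: 1, 2, 5, 6 (4 total)

Step 3: Apply Euler's theorem:
  - Eulerian circuit exists iff graph is connected and all vertices have even degree
  - Eulerian path exists iff graph is connected and has 0 or 2 odd-degree vertices

Graph has 4 odd-degree vertices (need 0 or 2).
Neither Eulerian path nor Eulerian circuit exists.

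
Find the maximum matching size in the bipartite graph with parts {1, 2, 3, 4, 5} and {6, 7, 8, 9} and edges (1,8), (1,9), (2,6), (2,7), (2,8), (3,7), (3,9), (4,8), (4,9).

Step 1: List the neighbors of each left vertex:
  1: 8, 9
  2: 6, 7, 8
  3: 7, 9
  4: 8, 9
  5: (none)

Step 2: Greedily match left vertices, then look for augmenting paths:
  Match 1 -- 8
  Match 2 -- 6
  Match 3 -- 7
  Match 4 -- 9
  No augmenting path remains.

Step 3: Verify this is maximum:
  Matching size 4 = min(|L|, |R|) = min(5, 4), which is an upper bound, so this matching is maximum.

Maximum matching: {(1,8), (2,6), (3,7), (4,9)}
Size: 4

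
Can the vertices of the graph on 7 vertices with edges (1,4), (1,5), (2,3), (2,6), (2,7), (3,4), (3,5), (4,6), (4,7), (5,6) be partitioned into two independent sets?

Step 1: Attempt 2-coloring using BFS:
  Start at vertex 1, assign color 0
  Color vertex 4 with color 1 (neighbor of 1)
  Color vertex 5 with color 1 (neighbor of 1)
  Color vertex 3 with color 0 (neighbor of 4)
  Color vertex 6 with color 0 (neighbor of 4)
  Color vertex 7 with color 0 (neighbor of 4)
  Color vertex 2 with color 1 (neighbor of 3)

Step 2: 2-coloring succeeded. No conflicts found.
  Set A (color 0): {1, 3, 6, 7}
  Set B (color 1): {2, 4, 5}

The graph is bipartite with partition {1, 3, 6, 7}, {2, 4, 5}.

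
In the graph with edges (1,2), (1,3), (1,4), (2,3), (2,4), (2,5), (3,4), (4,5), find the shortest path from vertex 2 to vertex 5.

Step 1: Build adjacency list:
  1: 2, 3, 4
  2: 1, 3, 4, 5
  3: 1, 2, 4
  4: 1, 2, 3, 5
  5: 2, 4

Step 2: BFS from vertex 2 to find shortest path to 5:
  vertex 1 reached at distance 1
  vertex 3 reached at distance 1
  vertex 4 reached at distance 1
  vertex 5 reached at distance 1

Step 3: Shortest path: 2 -> 5
Path length: 1 edge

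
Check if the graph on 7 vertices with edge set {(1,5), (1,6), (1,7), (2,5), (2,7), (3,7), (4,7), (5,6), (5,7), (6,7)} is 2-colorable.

Step 1: Attempt 2-coloring using BFS:
  Start at vertex 1, assign color 0
  Color vertex 5 with color 1 (neighbor of 1)
  Color vertex 6 with color 1 (neighbor of 1)
  Color vertex 7 with color 1 (neighbor of 1)
  Color vertex 2 with color 0 (neighbor of 5)

Step 2: Conflict found! Vertices 5 and 6 are adjacent but have the same color.
This means the graph contains an odd cycle.

The graph is NOT bipartite.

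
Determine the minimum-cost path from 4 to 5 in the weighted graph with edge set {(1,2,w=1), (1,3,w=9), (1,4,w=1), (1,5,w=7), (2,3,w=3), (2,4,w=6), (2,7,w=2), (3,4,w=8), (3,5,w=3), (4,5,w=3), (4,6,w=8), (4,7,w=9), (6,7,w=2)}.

Step 1: Build adjacency list with weights:
  1: 2(w=1), 3(w=9), 4(w=1), 5(w=7)
  2: 1(w=1), 3(w=3), 4(w=6), 7(w=2)
  3: 1(w=9), 2(w=3), 4(w=8), 5(w=3)
  4: 1(w=1), 2(w=6), 3(w=8), 5(w=3), 6(w=8), 7(w=9)
  5: 1(w=7), 3(w=3), 4(w=3)
  6: 4(w=8), 7(w=2)
  7: 2(w=2), 4(w=9), 6(w=2)

Step 2: Apply Dijkstra's algorithm from vertex 4:
  Visit vertex 4 (distance=0)
    Update dist[1] = 1
    Update dist[2] = 6
    Update dist[3] = 8
    Update dist[5] = 3
    Update dist[6] = 8
    Update dist[7] = 9
  Visit vertex 1 (distance=1)
    Update dist[2] = 2
  Visit vertex 2 (distance=2)
    Update dist[3] = 5
    Update dist[7] = 4
  Visit vertex 5 (distance=3)

Step 3: Shortest path: 4 -> 5
Total weight: 3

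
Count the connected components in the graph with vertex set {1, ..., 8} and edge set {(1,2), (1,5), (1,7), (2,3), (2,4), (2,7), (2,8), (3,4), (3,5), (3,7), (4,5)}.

Step 1: Build adjacency list from edges:
  1: 2, 5, 7
  2: 1, 3, 4, 7, 8
  3: 2, 4, 5, 7
  4: 2, 3, 5
  5: 1, 3, 4
  6: (none)
  7: 1, 2, 3
  8: 2

Step 2: Run BFS/DFS from vertex 1:
  Visited: {1, 2, 5, 7, 3, 4, 8}
  Reached 7 of 8 vertices

Step 3: Only 7 of 8 vertices reached. Graph is disconnected.
Connected components: {1, 2, 3, 4, 5, 7, 8}, {6}
Number of connected components: 2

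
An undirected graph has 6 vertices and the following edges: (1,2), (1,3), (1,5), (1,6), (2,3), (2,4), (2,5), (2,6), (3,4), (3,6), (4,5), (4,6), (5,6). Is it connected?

Step 1: Build adjacency list from edges:
  1: 2, 3, 5, 6
  2: 1, 3, 4, 5, 6
  3: 1, 2, 4, 6
  4: 2, 3, 5, 6
  5: 1, 2, 4, 6
  6: 1, 2, 3, 4, 5

Step 2: Run BFS/DFS from vertex 1:
  Visited: {1, 2, 3, 5, 6, 4}
  Reached 6 of 6 vertices

Step 3: All 6 vertices reached from vertex 1, so the graph is connected.
Answer: Yes, the graph is connected.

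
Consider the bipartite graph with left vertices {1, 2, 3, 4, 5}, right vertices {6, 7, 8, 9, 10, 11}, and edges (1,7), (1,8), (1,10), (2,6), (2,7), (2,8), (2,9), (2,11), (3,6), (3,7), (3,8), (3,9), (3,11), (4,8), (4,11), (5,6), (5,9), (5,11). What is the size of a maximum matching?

Step 1: List the neighbors of each left vertex:
  1: 7, 8, 10
  2: 6, 7, 8, 9, 11
  3: 6, 7, 8, 9, 11
  4: 8, 11
  5: 6, 9, 11

Step 2: Greedily match left vertices, then look for augmenting paths:
  Match 1 -- 7
  Match 2 -- 6
  Match 3 -- 8
  Match 4 -- 11
  Match 5 -- 9
  No augmenting path remains.

Step 3: Verify this is maximum:
  Matching size 5 = min(|L|, |R|) = min(5, 6), which is an upper bound, so this matching is maximum.

Maximum matching: {(1,7), (2,6), (3,8), (4,11), (5,9)}
Size: 5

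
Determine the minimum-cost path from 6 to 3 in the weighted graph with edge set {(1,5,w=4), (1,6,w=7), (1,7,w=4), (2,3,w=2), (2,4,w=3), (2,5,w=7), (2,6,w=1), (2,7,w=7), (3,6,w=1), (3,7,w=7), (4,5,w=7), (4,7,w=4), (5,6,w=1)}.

Step 1: Build adjacency list with weights:
  1: 5(w=4), 6(w=7), 7(w=4)
  2: 3(w=2), 4(w=3), 5(w=7), 6(w=1), 7(w=7)
  3: 2(w=2), 6(w=1), 7(w=7)
  4: 2(w=3), 5(w=7), 7(w=4)
  5: 1(w=4), 2(w=7), 4(w=7), 6(w=1)
  6: 1(w=7), 2(w=1), 3(w=1), 5(w=1)
  7: 1(w=4), 2(w=7), 3(w=7), 4(w=4)

Step 2: Apply Dijkstra's algorithm from vertex 6:
  Visit vertex 6 (distance=0)
    Update dist[1] = 7
    Update dist[2] = 1
    Update dist[3] = 1
    Update dist[5] = 1
  Visit vertex 2 (distance=1)
    Update dist[4] = 4
    Update dist[7] = 8
  Visit vertex 3 (distance=1)

Step 3: Shortest path: 6 -> 3
Total weight: 1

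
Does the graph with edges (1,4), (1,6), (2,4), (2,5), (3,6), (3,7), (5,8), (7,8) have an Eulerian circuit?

Step 1: Find the degree of each vertex:
  deg(1) = 2
  deg(2) = 2
  deg(3) = 2
  deg(4) = 2
  deg(5) = 2
  deg(6) = 2
  deg(7) = 2
  deg(8) = 2

Step 2: Count vertices with odd degree:
  All vertices have even degree (0 odd-degree vertices)

Step 3: Apply Euler's theorem:
  - Eulerian circuit exists iff graph is connected and all vertices have even degree
  - Eulerian path exists iff graph is connected and has 0 or 2 odd-degree vertices

Graph is connected with 0 odd-degree vertices.
Both Eulerian circuit and Eulerian path exist.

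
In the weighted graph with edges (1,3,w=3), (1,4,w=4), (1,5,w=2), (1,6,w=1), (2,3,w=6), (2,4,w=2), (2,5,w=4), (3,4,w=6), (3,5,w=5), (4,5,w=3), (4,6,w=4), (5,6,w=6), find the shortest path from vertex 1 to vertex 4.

Step 1: Build adjacency list with weights:
  1: 3(w=3), 4(w=4), 5(w=2), 6(w=1)
  2: 3(w=6), 4(w=2), 5(w=4)
  3: 1(w=3), 2(w=6), 4(w=6), 5(w=5)
  4: 1(w=4), 2(w=2), 3(w=6), 5(w=3), 6(w=4)
  5: 1(w=2), 2(w=4), 3(w=5), 4(w=3), 6(w=6)
  6: 1(w=1), 4(w=4), 5(w=6)

Step 2: Apply Dijkstra's algorithm from vertex 1:
  Visit vertex 1 (distance=0)
    Update dist[3] = 3
    Update dist[4] = 4
    Update dist[5] = 2
    Update dist[6] = 1
  Visit vertex 6 (distance=1)
  Visit vertex 5 (distance=2)
    Update dist[2] = 6
  Visit vertex 3 (distance=3)
  Visit vertex 4 (distance=4)

Step 3: Shortest path: 1 -> 4
Total weight: 4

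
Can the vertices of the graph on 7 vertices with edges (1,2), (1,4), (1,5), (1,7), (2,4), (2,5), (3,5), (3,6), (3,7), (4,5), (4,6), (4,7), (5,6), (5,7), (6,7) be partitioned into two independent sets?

Step 1: Attempt 2-coloring using BFS:
  Start at vertex 1, assign color 0
  Color vertex 2 with color 1 (neighbor of 1)
  Color vertex 4 with color 1 (neighbor of 1)
  Color vertex 5 with color 1 (neighbor of 1)
  Color vertex 7 with color 1 (neighbor of 1)

Step 2: Conflict found! Vertices 2 and 4 are adjacent but have the same color.
This means the graph contains an odd cycle.

The graph is NOT bipartite.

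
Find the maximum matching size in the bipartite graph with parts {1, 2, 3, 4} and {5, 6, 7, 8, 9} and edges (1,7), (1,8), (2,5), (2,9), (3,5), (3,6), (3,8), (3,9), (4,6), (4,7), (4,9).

Step 1: List the neighbors of each left vertex:
  1: 7, 8
  2: 5, 9
  3: 5, 6, 8, 9
  4: 6, 7, 9

Step 2: Greedily match left vertices, then look for augmenting paths:
  Match 1 -- 7
  Match 2 -- 5
  Match 3 -- 6
  Match 4 -- 9
  No augmenting path remains.

Step 3: Verify this is maximum:
  Matching size 4 = min(|L|, |R|) = min(4, 5), which is an upper bound, so this matching is maximum.

Maximum matching: {(1,7), (2,5), (3,6), (4,9)}
Size: 4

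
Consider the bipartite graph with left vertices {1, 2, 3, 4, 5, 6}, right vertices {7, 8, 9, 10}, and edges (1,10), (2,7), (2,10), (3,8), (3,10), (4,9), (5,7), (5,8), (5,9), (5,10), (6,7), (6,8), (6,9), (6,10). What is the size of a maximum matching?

Step 1: List the neighbors of each left vertex:
  1: 10
  2: 7, 10
  3: 8, 10
  4: 9
  5: 7, 8, 9, 10
  6: 7, 8, 9, 10

Step 2: Greedily match left vertices, then look for augmenting paths:
  Match 1 -- 10
  Match 2 -- 7
  Match 3 -- 8
  Match 4 -- 9
  No augmenting path remains.

Step 3: Verify this is maximum:
  Matching size 4 = min(|L|, |R|) = min(6, 4), which is an upper bound, so this matching is maximum.

Maximum matching: {(1,10), (2,7), (3,8), (4,9)}
Size: 4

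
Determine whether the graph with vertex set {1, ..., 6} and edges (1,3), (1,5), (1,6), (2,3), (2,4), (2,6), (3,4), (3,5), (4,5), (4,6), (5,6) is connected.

Step 1: Build adjacency list from edges:
  1: 3, 5, 6
  2: 3, 4, 6
  3: 1, 2, 4, 5
  4: 2, 3, 5, 6
  5: 1, 3, 4, 6
  6: 1, 2, 4, 5

Step 2: Run BFS/DFS from vertex 1:
  Visited: {1, 3, 5, 6, 2, 4}
  Reached 6 of 6 vertices

Step 3: All 6 vertices reached from vertex 1, so the graph is connected.
Answer: Yes, the graph is connected.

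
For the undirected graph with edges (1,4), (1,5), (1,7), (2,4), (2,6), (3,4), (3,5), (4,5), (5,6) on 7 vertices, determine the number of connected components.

Step 1: Build adjacency list from edges:
  1: 4, 5, 7
  2: 4, 6
  3: 4, 5
  4: 1, 2, 3, 5
  5: 1, 3, 4, 6
  6: 2, 5
  7: 1

Step 2: Run BFS/DFS from vertex 1:
  Visited: {1, 4, 5, 7, 2, 3, 6}
  Reached 7 of 7 vertices

Step 3: All 7 vertices reached from vertex 1, so the graph is connected.
Number of connected components: 1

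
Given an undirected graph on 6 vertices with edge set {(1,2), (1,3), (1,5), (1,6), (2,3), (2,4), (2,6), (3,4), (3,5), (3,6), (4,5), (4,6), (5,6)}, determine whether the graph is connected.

Step 1: Build adjacency list from edges:
  1: 2, 3, 5, 6
  2: 1, 3, 4, 6
  3: 1, 2, 4, 5, 6
  4: 2, 3, 5, 6
  5: 1, 3, 4, 6
  6: 1, 2, 3, 4, 5

Step 2: Run BFS/DFS from vertex 1:
  Visited: {1, 2, 3, 5, 6, 4}
  Reached 6 of 6 vertices

Step 3: All 6 vertices reached from vertex 1, so the graph is connected.
Answer: Yes, the graph is connected.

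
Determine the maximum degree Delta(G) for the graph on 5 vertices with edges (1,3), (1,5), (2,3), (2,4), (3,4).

Step 1: Count edges incident to each vertex:
  deg(1) = 2 (neighbors: 3, 5)
  deg(2) = 2 (neighbors: 3, 4)
  deg(3) = 3 (neighbors: 1, 2, 4)
  deg(4) = 2 (neighbors: 2, 3)
  deg(5) = 1 (neighbors: 1)

Step 2: Find maximum:
  max(2, 2, 3, 2, 1) = 3 (vertex 3)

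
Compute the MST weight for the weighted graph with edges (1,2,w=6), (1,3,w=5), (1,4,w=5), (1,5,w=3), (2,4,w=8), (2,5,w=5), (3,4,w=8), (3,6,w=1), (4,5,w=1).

Apply Kruskal's algorithm (sort edges by weight, add if no cycle):

Sorted edges by weight:
  (3,6) w=1
  (4,5) w=1
  (1,5) w=3
  (1,3) w=5
  (1,4) w=5
  (2,5) w=5
  (1,2) w=6
  (2,4) w=8
  (3,4) w=8

Add edge (3,6) w=1 -- no cycle. Running total: 1
Add edge (4,5) w=1 -- no cycle. Running total: 2
Add edge (1,5) w=3 -- no cycle. Running total: 5
Add edge (1,3) w=5 -- no cycle. Running total: 10
Skip edge (1,4) w=5 -- would create cycle
Add edge (2,5) w=5 -- no cycle. Running total: 15

MST edges: (3,6,w=1), (4,5,w=1), (1,5,w=3), (1,3,w=5), (2,5,w=5)
Total MST weight: 1 + 1 + 3 + 5 + 5 = 15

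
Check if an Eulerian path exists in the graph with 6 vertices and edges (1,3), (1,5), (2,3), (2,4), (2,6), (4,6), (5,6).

Step 1: Find the degree of each vertex:
  deg(1) = 2
  deg(2) = 3
  deg(3) = 2
  deg(4) = 2
  deg(5) = 2
  deg(6) = 3

Step 2: Count vertices with odd degree:
  Odd-degree vertices: 2, 6 (2 total)

Step 3: Apply Euler's theorem:
  - Eulerian circuit exists iff graph is connected and all vertices have even degree
  - Eulerian path exists iff graph is connected and has 0 or 2 odd-degree vertices

Graph is connected with exactly 2 odd-degree vertices (2, 6).
Eulerian path exists (starting and ending at the odd-degree vertices), but no Eulerian circuit.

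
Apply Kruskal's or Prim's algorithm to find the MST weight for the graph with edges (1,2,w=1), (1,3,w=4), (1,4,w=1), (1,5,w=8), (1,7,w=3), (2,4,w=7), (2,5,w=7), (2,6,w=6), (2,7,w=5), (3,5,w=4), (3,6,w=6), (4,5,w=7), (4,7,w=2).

Apply Kruskal's algorithm (sort edges by weight, add if no cycle):

Sorted edges by weight:
  (1,2) w=1
  (1,4) w=1
  (4,7) w=2
  (1,7) w=3
  (1,3) w=4
  (3,5) w=4
  (2,7) w=5
  (2,6) w=6
  (3,6) w=6
  (2,4) w=7
  (2,5) w=7
  (4,5) w=7
  (1,5) w=8

Add edge (1,2) w=1 -- no cycle. Running total: 1
Add edge (1,4) w=1 -- no cycle. Running total: 2
Add edge (4,7) w=2 -- no cycle. Running total: 4
Skip edge (1,7) w=3 -- would create cycle
Add edge (1,3) w=4 -- no cycle. Running total: 8
Add edge (3,5) w=4 -- no cycle. Running total: 12
Skip edge (2,7) w=5 -- would create cycle
Add edge (2,6) w=6 -- no cycle. Running total: 18

MST edges: (1,2,w=1), (1,4,w=1), (4,7,w=2), (1,3,w=4), (3,5,w=4), (2,6,w=6)
Total MST weight: 1 + 1 + 2 + 4 + 4 + 6 = 18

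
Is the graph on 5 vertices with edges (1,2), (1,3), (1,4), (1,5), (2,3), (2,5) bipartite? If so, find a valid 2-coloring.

Step 1: Attempt 2-coloring using BFS:
  Start at vertex 1, assign color 0
  Color vertex 2 with color 1 (neighbor of 1)
  Color vertex 3 with color 1 (neighbor of 1)
  Color vertex 4 with color 1 (neighbor of 1)
  Color vertex 5 with color 1 (neighbor of 1)

Step 2: Conflict found! Vertices 2 and 3 are adjacent but have the same color.
This means the graph contains an odd cycle.

The graph is NOT bipartite.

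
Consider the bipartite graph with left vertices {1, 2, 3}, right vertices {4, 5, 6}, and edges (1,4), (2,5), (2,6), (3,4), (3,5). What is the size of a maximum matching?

Step 1: List the neighbors of each left vertex:
  1: 4
  2: 5, 6
  3: 4, 5

Step 2: Greedily match left vertices, then look for augmenting paths:
  Match 1 -- 4
  Match 2 -- 6
  Match 3 -- 5
  No augmenting path remains.

Step 3: Verify this is maximum:
  Matching size 3 = min(|L|, |R|) = min(3, 3), which is an upper bound, so this matching is maximum.

Maximum matching: {(1,4), (2,6), (3,5)}
Size: 3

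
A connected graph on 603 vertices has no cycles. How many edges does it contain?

A tree on n vertices always has exactly n - 1 edges.
For n = 603: edges = 603 - 1 = 602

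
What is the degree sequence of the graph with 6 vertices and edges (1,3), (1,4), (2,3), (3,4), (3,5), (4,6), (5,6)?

Step 1: Count edges incident to each vertex:
  deg(1) = 2 (neighbors: 3, 4)
  deg(2) = 1 (neighbors: 3)
  deg(3) = 4 (neighbors: 1, 2, 4, 5)
  deg(4) = 3 (neighbors: 1, 3, 6)
  deg(5) = 2 (neighbors: 3, 6)
  deg(6) = 2 (neighbors: 4, 5)

Step 2: Sort degrees in non-increasing order:
  Degrees: [2, 1, 4, 3, 2, 2] -> sorted: [4, 3, 2, 2, 2, 1]

Degree sequence: [4, 3, 2, 2, 2, 1]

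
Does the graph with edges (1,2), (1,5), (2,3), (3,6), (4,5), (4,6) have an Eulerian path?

Step 1: Find the degree of each vertex:
  deg(1) = 2
  deg(2) = 2
  deg(3) = 2
  deg(4) = 2
  deg(5) = 2
  deg(6) = 2

Step 2: Count vertices with odd degree:
  All vertices have even degree (0 odd-degree vertices)

Step 3: Apply Euler's theorem:
  - Eulerian circuit exists iff graph is connected and all vertices have even degree
  - Eulerian path exists iff graph is connected and has 0 or 2 odd-degree vertices

Graph is connected with 0 odd-degree vertices.
Both Eulerian circuit and Eulerian path exist.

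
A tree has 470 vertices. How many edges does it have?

A tree on n vertices always has exactly n - 1 edges.
For n = 470: edges = 470 - 1 = 469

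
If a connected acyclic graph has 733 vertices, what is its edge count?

A tree on n vertices always has exactly n - 1 edges.
For n = 733: edges = 733 - 1 = 732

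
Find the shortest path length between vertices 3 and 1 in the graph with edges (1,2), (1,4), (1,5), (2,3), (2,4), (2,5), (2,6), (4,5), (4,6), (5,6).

Step 1: Build adjacency list:
  1: 2, 4, 5
  2: 1, 3, 4, 5, 6
  3: 2
  4: 1, 2, 5, 6
  5: 1, 2, 4, 6
  6: 2, 4, 5

Step 2: BFS from vertex 3 to find shortest path to 1:
  vertex 2 reached at distance 1
  vertex 1 reached at distance 2

Step 3: Shortest path: 3 -> 2 -> 1
Path length: 2 edges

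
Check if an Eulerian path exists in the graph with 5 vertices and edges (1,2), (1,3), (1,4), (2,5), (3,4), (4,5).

Step 1: Find the degree of each vertex:
  deg(1) = 3
  deg(2) = 2
  deg(3) = 2
  deg(4) = 3
  deg(5) = 2

Step 2: Count vertices with odd degree:
  Odd-degree vertices: 1, 4 (2 total)

Step 3: Apply Euler's theorem:
  - Eulerian circuit exists iff graph is connected and all vertices have even degree
  - Eulerian path exists iff graph is connected and has 0 or 2 odd-degree vertices

Graph is connected with exactly 2 odd-degree vertices (1, 4).
Eulerian path exists (starting and ending at the odd-degree vertices), but no Eulerian circuit.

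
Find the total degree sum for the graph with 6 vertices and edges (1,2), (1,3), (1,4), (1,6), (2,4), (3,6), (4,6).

Step 1: Count edges incident to each vertex:
  deg(1) = 4 (neighbors: 2, 3, 4, 6)
  deg(2) = 2 (neighbors: 1, 4)
  deg(3) = 2 (neighbors: 1, 6)
  deg(4) = 3 (neighbors: 1, 2, 6)
  deg(5) = 0 (neighbors: none)
  deg(6) = 3 (neighbors: 1, 3, 4)

Step 2: Sum all degrees:
  4 + 2 + 2 + 3 + 0 + 3 = 14

Verification: sum of degrees = 2 * |E| = 2 * 7 = 14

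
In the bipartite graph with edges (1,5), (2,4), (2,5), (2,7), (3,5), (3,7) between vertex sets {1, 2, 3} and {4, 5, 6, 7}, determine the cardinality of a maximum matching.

Step 1: List the neighbors of each left vertex:
  1: 5
  2: 4, 5, 7
  3: 5, 7

Step 2: Greedily match left vertices, then look for augmenting paths:
  Match 1 -- 5
  Match 2 -- 4
  Match 3 -- 7
  No augmenting path remains.

Step 3: Verify this is maximum:
  Matching size 3 = min(|L|, |R|) = min(3, 4), which is an upper bound, so this matching is maximum.

Maximum matching: {(1,5), (2,4), (3,7)}
Size: 3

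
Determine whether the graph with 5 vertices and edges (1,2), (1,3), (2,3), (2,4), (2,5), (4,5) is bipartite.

Step 1: Attempt 2-coloring using BFS:
  Start at vertex 1, assign color 0
  Color vertex 2 with color 1 (neighbor of 1)
  Color vertex 3 with color 1 (neighbor of 1)

Step 2: Conflict found! Vertices 2 and 3 are adjacent but have the same color.
This means the graph contains an odd cycle.

The graph is NOT bipartite.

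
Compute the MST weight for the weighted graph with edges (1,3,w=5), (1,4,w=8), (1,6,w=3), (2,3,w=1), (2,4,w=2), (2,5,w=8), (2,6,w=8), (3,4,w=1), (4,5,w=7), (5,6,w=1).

Apply Kruskal's algorithm (sort edges by weight, add if no cycle):

Sorted edges by weight:
  (2,3) w=1
  (3,4) w=1
  (5,6) w=1
  (2,4) w=2
  (1,6) w=3
  (1,3) w=5
  (4,5) w=7
  (1,4) w=8
  (2,6) w=8
  (2,5) w=8

Add edge (2,3) w=1 -- no cycle. Running total: 1
Add edge (3,4) w=1 -- no cycle. Running total: 2
Add edge (5,6) w=1 -- no cycle. Running total: 3
Skip edge (2,4) w=2 -- would create cycle
Add edge (1,6) w=3 -- no cycle. Running total: 6
Add edge (1,3) w=5 -- no cycle. Running total: 11

MST edges: (2,3,w=1), (3,4,w=1), (5,6,w=1), (1,6,w=3), (1,3,w=5)
Total MST weight: 1 + 1 + 1 + 3 + 5 = 11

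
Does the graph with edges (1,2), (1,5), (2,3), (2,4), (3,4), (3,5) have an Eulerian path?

Step 1: Find the degree of each vertex:
  deg(1) = 2
  deg(2) = 3
  deg(3) = 3
  deg(4) = 2
  deg(5) = 2

Step 2: Count vertices with odd degree:
  Odd-degree vertices: 2, 3 (2 total)

Step 3: Apply Euler's theorem:
  - Eulerian circuit exists iff graph is connected and all vertices have even degree
  - Eulerian path exists iff graph is connected and has 0 or 2 odd-degree vertices

Graph is connected with exactly 2 odd-degree vertices (2, 3).
Eulerian path exists (starting and ending at the odd-degree vertices), but no Eulerian circuit.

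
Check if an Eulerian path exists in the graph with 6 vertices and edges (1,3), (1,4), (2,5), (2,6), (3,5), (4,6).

Step 1: Find the degree of each vertex:
  deg(1) = 2
  deg(2) = 2
  deg(3) = 2
  deg(4) = 2
  deg(5) = 2
  deg(6) = 2

Step 2: Count vertices with odd degree:
  All vertices have even degree (0 odd-degree vertices)

Step 3: Apply Euler's theorem:
  - Eulerian circuit exists iff graph is connected and all vertices have even degree
  - Eulerian path exists iff graph is connected and has 0 or 2 odd-degree vertices

Graph is connected with 0 odd-degree vertices.
Both Eulerian circuit and Eulerian path exist.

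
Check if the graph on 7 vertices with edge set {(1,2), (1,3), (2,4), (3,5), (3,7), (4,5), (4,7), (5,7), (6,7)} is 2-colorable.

Step 1: Attempt 2-coloring using BFS:
  Start at vertex 1, assign color 0
  Color vertex 2 with color 1 (neighbor of 1)
  Color vertex 3 with color 1 (neighbor of 1)
  Color vertex 4 with color 0 (neighbor of 2)
  Color vertex 5 with color 0 (neighbor of 3)
  Color vertex 7 with color 0 (neighbor of 3)

Step 2: Conflict found! Vertices 4 and 5 are adjacent but have the same color.
This means the graph contains an odd cycle.

The graph is NOT bipartite.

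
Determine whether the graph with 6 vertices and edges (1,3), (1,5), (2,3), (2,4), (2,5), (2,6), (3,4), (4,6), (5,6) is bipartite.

Step 1: Attempt 2-coloring using BFS:
  Start at vertex 1, assign color 0
  Color vertex 3 with color 1 (neighbor of 1)
  Color vertex 5 with color 1 (neighbor of 1)
  Color vertex 2 with color 0 (neighbor of 3)
  Color vertex 4 with color 0 (neighbor of 3)
  Color vertex 6 with color 0 (neighbor of 5)

Step 2: Conflict found! Vertices 2 and 4 are adjacent but have the same color.
This means the graph contains an odd cycle.

The graph is NOT bipartite.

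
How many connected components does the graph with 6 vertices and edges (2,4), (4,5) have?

Step 1: Build adjacency list from edges:
  1: (none)
  2: 4
  3: (none)
  4: 2, 5
  5: 4
  6: (none)

Step 2: Run BFS/DFS from vertex 1:
  Visited: {1}
  Reached 1 of 6 vertices

Step 3: Only 1 of 6 vertices reached. Graph is disconnected.
Connected components: {1}, {2, 4, 5}, {3}, {6}
Number of connected components: 4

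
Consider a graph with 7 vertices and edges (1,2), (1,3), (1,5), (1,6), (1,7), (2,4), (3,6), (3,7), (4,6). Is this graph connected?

Step 1: Build adjacency list from edges:
  1: 2, 3, 5, 6, 7
  2: 1, 4
  3: 1, 6, 7
  4: 2, 6
  5: 1
  6: 1, 3, 4
  7: 1, 3

Step 2: Run BFS/DFS from vertex 1:
  Visited: {1, 2, 3, 5, 6, 7, 4}
  Reached 7 of 7 vertices

Step 3: All 7 vertices reached from vertex 1, so the graph is connected.
Answer: Yes, the graph is connected.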